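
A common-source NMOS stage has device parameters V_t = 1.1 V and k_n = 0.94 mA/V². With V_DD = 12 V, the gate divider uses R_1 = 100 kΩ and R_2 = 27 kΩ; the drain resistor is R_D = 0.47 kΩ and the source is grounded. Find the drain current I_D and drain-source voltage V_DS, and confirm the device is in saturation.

I_D ≈ 0.99 mA, V_DS ≈ 12 V

V_G = V_DD·R_2/(R_1+R_2) = 12×27/127 = 2.55 V. With the source grounded, V_GS = V_G = 2.55 V.
Assume saturation: I_D = (k_n/2)(V_GS − V_t)² = (0.94/2)×(2.55 − 1.1)² = 0.47×1.45² = 0.99 mA.
V_DS = V_DD − I_D·R_D = 12 − 0.99×0.47 = 11.5 V.
Saturation requires V_DS ≥ V_GS − V_t = 1.45 V; 11.5 ≥ 1.45 ✓.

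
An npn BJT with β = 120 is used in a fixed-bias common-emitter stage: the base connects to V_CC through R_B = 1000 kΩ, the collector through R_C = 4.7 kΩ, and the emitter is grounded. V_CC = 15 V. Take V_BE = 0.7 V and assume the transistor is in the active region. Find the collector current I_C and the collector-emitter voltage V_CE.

Base loop: V_CC = I_B·R_B + V_BE, so I_B = (15 − 0.7)/1000 kΩ = 0.0143 mA.
In the active region I_C = β·I_B = 120 × 0.0143 = 1.72 mA.
Collector loop: V_CE = V_CC − I_C·R_C = 15 − 1.72×4.7 = 6.93 V.
Since V_CE = 6.93 V > V_CE(sat) ≈ 0.2 V, the transistor is in the active region as assumed.

I_C ≈ 1.7 mA, V_CE ≈ 6.9 V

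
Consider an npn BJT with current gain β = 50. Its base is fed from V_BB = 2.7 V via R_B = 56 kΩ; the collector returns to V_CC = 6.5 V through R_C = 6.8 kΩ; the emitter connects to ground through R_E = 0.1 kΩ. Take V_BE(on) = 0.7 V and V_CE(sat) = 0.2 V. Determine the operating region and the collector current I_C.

Assume active: I_B = (2.7 − 0.7)/(56 + 51×0.1) = 0.0327 mA, I_C = β·I_B = 1.64 mA.
Then V_CE = 6.5 − 1.64×6.8 − 1.67×0.1 = -4.8 V < 0.2 V — the active assumption fails.
Re-solve with V_CE = 0.2 V. KCL at the emitter: V_E/R_E = (V_BB−0.7−V_E)/R_B + (V_CC−0.2−V_E)/R_C, giving V_E = 0.0947 V.
I_C = (V_CC − 0.2 − V_E)/R_C = (6.3 − 0.0947)/6.8 = 0.913 mA.
Check: I_B = (2 − 0.0947)/56 = 0.034 mA, and β·I_B = 1.7 mA > I_C, confirming saturation.

saturation; I_C ≈ 0.91 mA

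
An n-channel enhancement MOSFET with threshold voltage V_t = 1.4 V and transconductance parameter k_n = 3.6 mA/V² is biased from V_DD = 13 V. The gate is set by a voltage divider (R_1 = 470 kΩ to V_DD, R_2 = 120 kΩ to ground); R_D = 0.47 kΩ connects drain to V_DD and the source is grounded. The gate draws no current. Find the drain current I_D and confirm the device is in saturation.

I_D ≈ 2.8 mA

V_G = V_DD·R_2/(R_1+R_2) = 13×120/590 = 2.64 V. With the source grounded, V_GS = V_G = 2.64 V.
Assume saturation: I_D = (k_n/2)(V_GS − V_t)² = (3.6/2)×(2.64 − 1.4)² = 1.8×1.24² = 2.79 mA.
V_DS = V_DD − I_D·R_D = 13 − 2.79×0.47 = 11.7 V.
Saturation requires V_DS ≥ V_GS − V_t = 1.24 V; 11.7 ≥ 1.24 ✓.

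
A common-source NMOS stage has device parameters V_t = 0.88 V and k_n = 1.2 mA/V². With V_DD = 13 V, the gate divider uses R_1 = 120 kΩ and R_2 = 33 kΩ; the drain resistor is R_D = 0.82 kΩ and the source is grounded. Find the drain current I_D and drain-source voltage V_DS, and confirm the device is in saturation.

I_D ≈ 2.2 mA, V_DS ≈ 11 V

V_G = V_DD·R_2/(R_1+R_2) = 13×33/153 = 2.8 V. With the source grounded, V_GS = V_G = 2.8 V.
Assume saturation: I_D = (k_n/2)(V_GS − V_t)² = (1.2/2)×(2.8 − 0.88)² = 0.6×1.92² = 2.22 mA.
V_DS = V_DD − I_D·R_D = 13 − 2.22×0.82 = 11.2 V.
Saturation requires V_DS ≥ V_GS − V_t = 1.92 V; 11.2 ≥ 1.92 ✓.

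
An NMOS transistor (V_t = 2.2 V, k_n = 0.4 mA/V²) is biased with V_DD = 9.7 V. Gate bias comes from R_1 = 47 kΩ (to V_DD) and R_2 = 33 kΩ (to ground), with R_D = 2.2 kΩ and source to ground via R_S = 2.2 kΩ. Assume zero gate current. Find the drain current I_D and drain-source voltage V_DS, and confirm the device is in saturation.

I_D ≈ 0.28 mA, V_DS ≈ 8.5 V

V_G = V_DD·R_2/(R_1+R_2) = 9.7×33/80 = 4 V.
Assume saturation: I_D = (k_n/2)(V_GS − V_t)² with V_GS = V_G − I_D·R_S = 4 − 2.2·I_D.
Substituting gives 0.968·I_D² − 2.59·I_D + 0.649 = 0, with roots I_D = 0.28 or 2.39 mA.
The root I_D = 2.39 mA gives V_GS = -1.26 V ≤ V_t, so take I_D = 0.28 mA.
Then V_GS = 3.38 V and V_DS = V_DD − I_D(R_D+R_S) = 9.7 − 0.28×4.4 = 8.47 V.
Saturation requires V_DS ≥ V_GS − V_t = 1.18 V; 8.47 ≥ 1.18 ✓.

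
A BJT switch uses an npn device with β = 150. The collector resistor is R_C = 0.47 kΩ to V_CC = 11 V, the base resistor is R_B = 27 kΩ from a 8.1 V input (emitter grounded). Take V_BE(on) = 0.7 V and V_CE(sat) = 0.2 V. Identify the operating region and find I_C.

Assume active: I_B = (8.1 − 0.7)/27 = 0.274 mA, giving I_C = β·I_B = 41.1 mA.
But then V_CE = 11 − 41.1×0.47 = -8.32 V < V_CE(sat) = 0.2 V — impossible in the active region.
So the transistor is saturated. With V_CE = 0.2 V, I_C = (V_CC − 0.2)/R_C = 10.8/0.47 = 23 mA.
Check: β·I_B = 41.1 mA > I_C = 23 mA, confirming saturation.

saturation; I_C ≈ 23 mA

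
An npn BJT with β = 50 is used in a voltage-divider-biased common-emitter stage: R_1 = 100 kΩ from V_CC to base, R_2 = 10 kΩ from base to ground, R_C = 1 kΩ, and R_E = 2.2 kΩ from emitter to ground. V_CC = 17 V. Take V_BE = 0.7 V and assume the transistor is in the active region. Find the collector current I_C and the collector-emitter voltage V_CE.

I_C ≈ 0.35 mA, V_CE ≈ 16 V

Thevenize the base divider: V_Th = V_CC·R_2/(R_1+R_2) = 17×10/110 = 1.55 V, R_Th = R_1‖R_2 = 9.09 kΩ.
Base-emitter loop: V_Th = I_B·R_Th + V_BE + (β+1)I_B·R_E, so I_B = (1.55 − 0.7) / (9.09 + 51×2.2) = 0.00697 mA.
I_C = β·I_B = 50×0.00697 = 0.349 mA, and I_E = (β+1)I_B = 0.355 mA.
V_CE = V_CC − I_C·R_C − I_E·R_E = 17 − 0.349×1 − 0.355×2.2 = 15.9 V.
V_CE = 15.9 V > 0.2 V confirms active-region operation.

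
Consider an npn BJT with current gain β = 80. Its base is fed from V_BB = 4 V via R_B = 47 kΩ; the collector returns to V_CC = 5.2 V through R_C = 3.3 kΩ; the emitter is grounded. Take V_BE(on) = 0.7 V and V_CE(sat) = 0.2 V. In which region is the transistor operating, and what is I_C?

Assume active: I_B = (4 − 0.7)/47 = 0.0702 mA, giving I_C = β·I_B = 5.62 mA.
But then V_CE = 5.2 − 5.62×3.3 = -13.3 V < V_CE(sat) = 0.2 V — impossible in the active region.
So the transistor is saturated. With V_CE = 0.2 V, I_C = (V_CC − 0.2)/R_C = 5/3.3 = 1.52 mA.
Check: β·I_B = 5.62 mA > I_C = 1.52 mA, confirming saturation.

saturation; I_C ≈ 1.5 mA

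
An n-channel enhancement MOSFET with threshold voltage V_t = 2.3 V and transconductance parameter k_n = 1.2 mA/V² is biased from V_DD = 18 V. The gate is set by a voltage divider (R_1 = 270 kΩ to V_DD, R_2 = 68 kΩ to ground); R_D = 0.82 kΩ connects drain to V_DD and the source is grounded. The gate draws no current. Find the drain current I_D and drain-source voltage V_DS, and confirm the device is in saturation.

V_G = V_DD·R_2/(R_1+R_2) = 18×68/338 = 3.62 V. With the source grounded, V_GS = V_G = 3.62 V.
Assume saturation: I_D = (k_n/2)(V_GS − V_t)² = (1.2/2)×(3.62 − 2.3)² = 0.6×1.32² = 1.05 mA.
V_DS = V_DD − I_D·R_D = 18 − 1.05×0.82 = 17.1 V.
Saturation requires V_DS ≥ V_GS − V_t = 1.32 V; 17.1 ≥ 1.32 ✓.

I_D ≈ 1 mA, V_DS ≈ 17 V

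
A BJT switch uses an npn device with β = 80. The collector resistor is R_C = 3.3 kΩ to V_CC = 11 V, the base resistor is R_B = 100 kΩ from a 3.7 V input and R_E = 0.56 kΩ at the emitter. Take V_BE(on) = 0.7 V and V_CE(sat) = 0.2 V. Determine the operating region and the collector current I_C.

active; I_C ≈ 1.7 mA

Assume active. Base-emitter loop: I_B = (V_BB − V_BE)/(R_B + (β+1)R_E) = (3.7 − 0.7)/(100 + 81×0.56) = 0.0206 mA.
I_C = β·I_B = 80×0.0206 = 1.65 mA.
V_CE = V_CC − I_C·R_C − I_E·R_E = 11 − 1.65×3.3 − 1.67×0.56 = 4.62 V > V_CE(sat), so the active-region assumption holds.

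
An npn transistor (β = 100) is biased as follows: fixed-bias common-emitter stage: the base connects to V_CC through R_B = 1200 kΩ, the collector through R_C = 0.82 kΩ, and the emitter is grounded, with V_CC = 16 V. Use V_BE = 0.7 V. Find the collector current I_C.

I_C ≈ 1.3 mA

Base loop: V_CC = I_B·R_B + V_BE, so I_B = (16 − 0.7)/1200 kΩ = 0.0128 mA.
In the active region I_C = β·I_B = 100 × 0.0128 = 1.28 mA.
Collector loop: V_CE = V_CC − I_C·R_C = 16 − 1.28×0.82 = 15 V.
Since V_CE = 15 V > V_CE(sat) ≈ 0.2 V, the transistor is in the active region as assumed.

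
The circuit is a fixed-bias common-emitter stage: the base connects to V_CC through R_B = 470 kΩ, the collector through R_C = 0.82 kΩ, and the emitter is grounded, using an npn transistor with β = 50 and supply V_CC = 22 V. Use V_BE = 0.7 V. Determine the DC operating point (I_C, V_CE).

I_C ≈ 2.3 mA, V_CE ≈ 20 V

Base loop: V_CC = I_B·R_B + V_BE, so I_B = (22 − 0.7)/470 kΩ = 0.0453 mA.
In the active region I_C = β·I_B = 50 × 0.0453 = 2.27 mA.
Collector loop: V_CE = V_CC − I_C·R_C = 22 − 2.27×0.82 = 20.1 V.
Since V_CE = 20.1 V > V_CE(sat) ≈ 0.2 V, the transistor is in the active region as assumed.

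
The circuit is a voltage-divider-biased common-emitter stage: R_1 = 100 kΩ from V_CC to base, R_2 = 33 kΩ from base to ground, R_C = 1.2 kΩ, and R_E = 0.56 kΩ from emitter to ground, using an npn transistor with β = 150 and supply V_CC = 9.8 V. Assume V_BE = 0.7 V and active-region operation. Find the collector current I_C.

Thevenize the base divider: V_Th = V_CC·R_2/(R_1+R_2) = 9.8×33/133 = 2.43 V, R_Th = R_1‖R_2 = 24.8 kΩ.
Base-emitter loop: V_Th = I_B·R_Th + V_BE + (β+1)I_B·R_E, so I_B = (2.43 − 0.7) / (24.8 + 151×0.56) = 0.0158 mA.
I_C = β·I_B = 150×0.0158 = 2.37 mA, and I_E = (β+1)I_B = 2.39 mA.
V_CE = V_CC − I_C·R_C − I_E·R_E = 9.8 − 2.37×1.2 − 2.39×0.56 = 5.61 V.
V_CE = 5.61 V > 0.2 V confirms active-region operation.

I_C ≈ 2.4 mA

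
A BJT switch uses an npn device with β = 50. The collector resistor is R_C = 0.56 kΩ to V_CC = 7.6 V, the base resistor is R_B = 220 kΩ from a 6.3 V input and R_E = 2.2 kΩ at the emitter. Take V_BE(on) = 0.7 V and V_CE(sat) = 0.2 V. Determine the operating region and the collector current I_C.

Assume active. Base-emitter loop: I_B = (V_BB − V_BE)/(R_B + (β+1)R_E) = (6.3 − 0.7)/(220 + 51×2.2) = 0.0169 mA.
I_C = β·I_B = 50×0.0169 = 0.843 mA.
V_CE = V_CC − I_C·R_C − I_E·R_E = 7.6 − 0.843×0.56 − 0.86×2.2 = 5.24 V > V_CE(sat), so the active-region assumption holds.

active; I_C ≈ 0.84 mA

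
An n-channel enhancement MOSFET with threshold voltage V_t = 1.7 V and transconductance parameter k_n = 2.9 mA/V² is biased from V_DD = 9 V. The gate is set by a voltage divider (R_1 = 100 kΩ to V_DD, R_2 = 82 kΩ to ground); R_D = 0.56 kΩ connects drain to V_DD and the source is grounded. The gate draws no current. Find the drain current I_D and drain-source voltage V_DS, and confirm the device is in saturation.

I_D ≈ 8 mA, V_DS ≈ 4.5 V

V_G = V_DD·R_2/(R_1+R_2) = 9×82/182 = 4.05 V. With the source grounded, V_GS = V_G = 4.05 V.
Assume saturation: I_D = (k_n/2)(V_GS − V_t)² = (2.9/2)×(4.05 − 1.7)² = 1.45×2.35² = 8.04 mA.
V_DS = V_DD − I_D·R_D = 9 − 8.04×0.56 = 4.5 V.
Saturation requires V_DS ≥ V_GS − V_t = 2.35 V; 4.5 ≥ 2.35 ✓.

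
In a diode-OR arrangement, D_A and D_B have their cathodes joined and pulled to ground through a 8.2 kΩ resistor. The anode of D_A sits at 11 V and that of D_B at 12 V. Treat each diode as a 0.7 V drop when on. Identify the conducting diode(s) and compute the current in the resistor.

Assume both conduct. Then node N would need to be at both 11−0.7 = 10.3 V and 12−0.7 = 11.3 V, which is impossible.
Assume only D_B conducts: V_N = 12 − 0.7 = 11.3 V, so I_R = 11.3/8.2 = 1.38 mA.
Check D_A: its anode-to-cathode voltage is 11 − 11.3 = -0.3 V < 0.7 V, so it is off. The assumption is consistent.

Only D_B conducts; I_R ≈ 1.4 mA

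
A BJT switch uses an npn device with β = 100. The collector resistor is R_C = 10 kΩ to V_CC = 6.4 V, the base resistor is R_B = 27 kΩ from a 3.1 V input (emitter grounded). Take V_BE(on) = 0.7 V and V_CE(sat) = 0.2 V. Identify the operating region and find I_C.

saturation; I_C ≈ 0.62 mA

Assume active: I_B = (3.1 − 0.7)/27 = 0.0889 mA, giving I_C = β·I_B = 8.89 mA.
But then V_CE = 6.4 − 8.89×10 = -82.5 V < V_CE(sat) = 0.2 V — impossible in the active region.
So the transistor is saturated. With V_CE = 0.2 V, I_C = (V_CC − 0.2)/R_C = 6.2/10 = 0.62 mA.
Check: β·I_B = 8.89 mA > I_C = 0.62 mA, confirming saturation.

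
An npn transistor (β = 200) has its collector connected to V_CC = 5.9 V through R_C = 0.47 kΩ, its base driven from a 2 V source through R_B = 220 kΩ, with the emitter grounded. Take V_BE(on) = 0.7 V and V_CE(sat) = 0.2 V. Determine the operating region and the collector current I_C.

Assume active. Base-emitter loop: I_B = (V_BB − V_BE)/R_B = (2 − 0.7)/220 = 0.00591 mA.
I_C = β·I_B = 200×0.00591 = 1.18 mA.
V_CE = V_CC − I_C·R_C = 5.9 − 1.18×0.47 = 5.34 V > V_CE(sat), so the active-region assumption holds.

active; I_C ≈ 1.2 mA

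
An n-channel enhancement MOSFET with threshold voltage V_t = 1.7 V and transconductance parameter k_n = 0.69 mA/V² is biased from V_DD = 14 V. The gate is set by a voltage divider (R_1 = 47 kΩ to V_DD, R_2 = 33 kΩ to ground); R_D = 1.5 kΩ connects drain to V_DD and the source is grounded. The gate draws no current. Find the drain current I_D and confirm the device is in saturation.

V_G = V_DD·R_2/(R_1+R_2) = 14×33/80 = 5.78 V. With the source grounded, V_GS = V_G = 5.78 V.
Assume saturation: I_D = (k_n/2)(V_GS − V_t)² = (0.69/2)×(5.78 − 1.7)² = 0.345×4.08² = 5.73 mA.
V_DS = V_DD − I_D·R_D = 14 − 5.73×1.5 = 5.41 V.
Saturation requires V_DS ≥ V_GS − V_t = 4.08 V; 5.41 ≥ 4.08 ✓.

I_D ≈ 5.7 mA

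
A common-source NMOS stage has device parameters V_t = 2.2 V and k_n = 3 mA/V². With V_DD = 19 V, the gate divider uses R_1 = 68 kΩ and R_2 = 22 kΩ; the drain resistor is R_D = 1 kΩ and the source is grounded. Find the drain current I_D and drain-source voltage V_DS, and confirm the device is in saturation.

I_D ≈ 9 mA, V_DS ≈ 10 V

V_G = V_DD·R_2/(R_1+R_2) = 19×22/90 = 4.64 V. With the source grounded, V_GS = V_G = 4.64 V.
Assume saturation: I_D = (k_n/2)(V_GS − V_t)² = (3/2)×(4.64 − 2.2)² = 1.5×2.44² = 8.96 mA.
V_DS = V_DD − I_D·R_D = 19 − 8.96×1 = 10 V.
Saturation requires V_DS ≥ V_GS − V_t = 2.44 V; 10 ≥ 2.44 ✓.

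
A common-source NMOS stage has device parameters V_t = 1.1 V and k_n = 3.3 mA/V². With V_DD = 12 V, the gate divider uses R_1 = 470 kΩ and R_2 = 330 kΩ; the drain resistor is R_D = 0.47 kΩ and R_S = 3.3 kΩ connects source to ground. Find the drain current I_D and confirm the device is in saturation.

V_G = V_DD·R_2/(R_1+R_2) = 12×330/800 = 4.95 V.
Assume saturation: I_D = (k_n/2)(V_GS − V_t)² with V_GS = V_G − I_D·R_S = 4.95 − 3.3·I_D.
Substituting gives 18·I_D² − 42.9·I_D + 24.5 = 0, with roots I_D = 0.938 or 1.45 mA.
The root I_D = 1.45 mA gives V_GS = 0.162 V ≤ V_t, so take I_D = 0.938 mA.
Then V_GS = 1.85 V and V_DS = V_DD − I_D(R_D+R_S) = 12 − 0.938×3.77 = 8.46 V.
Saturation requires V_DS ≥ V_GS − V_t = 0.754 V; 8.46 ≥ 0.754 ✓.

I_D ≈ 0.94 mA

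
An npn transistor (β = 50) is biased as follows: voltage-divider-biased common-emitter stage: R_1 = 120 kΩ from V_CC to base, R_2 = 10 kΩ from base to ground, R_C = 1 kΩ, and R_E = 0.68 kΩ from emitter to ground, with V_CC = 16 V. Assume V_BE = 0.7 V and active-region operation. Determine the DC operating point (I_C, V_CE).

I_C ≈ 0.6 mA, V_CE ≈ 15 V

Thevenize the base divider: V_Th = V_CC·R_2/(R_1+R_2) = 16×10/130 = 1.23 V, R_Th = R_1‖R_2 = 9.23 kΩ.
Base-emitter loop: V_Th = I_B·R_Th + V_BE + (β+1)I_B·R_E, so I_B = (1.23 − 0.7) / (9.23 + 51×0.68) = 0.0121 mA.
I_C = β·I_B = 50×0.0121 = 0.604 mA, and I_E = (β+1)I_B = 0.616 mA.
V_CE = V_CC − I_C·R_C − I_E·R_E = 16 − 0.604×1 − 0.616×0.68 = 15 V.
V_CE = 15 V > 0.2 V confirms active-region operation.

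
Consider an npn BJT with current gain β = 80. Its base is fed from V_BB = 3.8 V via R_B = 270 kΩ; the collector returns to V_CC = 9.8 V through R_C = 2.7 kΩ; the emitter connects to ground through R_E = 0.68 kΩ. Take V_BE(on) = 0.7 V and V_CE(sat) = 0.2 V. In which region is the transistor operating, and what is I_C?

Assume active. Base-emitter loop: I_B = (V_BB − V_BE)/(R_B + (β+1)R_E) = (3.8 − 0.7)/(270 + 81×0.68) = 0.00954 mA.
I_C = β·I_B = 80×0.00954 = 0.763 mA.
V_CE = V_CC − I_C·R_C − I_E·R_E = 9.8 − 0.763×2.7 − 0.772×0.68 = 7.21 V > V_CE(sat), so the active-region assumption holds.

active; I_C ≈ 0.76 mA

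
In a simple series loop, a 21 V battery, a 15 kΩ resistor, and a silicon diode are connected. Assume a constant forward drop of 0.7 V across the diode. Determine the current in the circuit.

I ≈ 1.4 mA

KVL around the loop: 21 = V_D + I·R = 0.7 + I × 15 kΩ.
So I = (21 − 0.7) / 15 kΩ = 20.3 / 15 = 1.35 mA.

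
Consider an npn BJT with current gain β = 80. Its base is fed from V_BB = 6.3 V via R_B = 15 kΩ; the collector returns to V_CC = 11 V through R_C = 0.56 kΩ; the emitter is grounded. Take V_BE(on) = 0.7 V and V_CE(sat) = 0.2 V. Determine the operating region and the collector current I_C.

Assume active: I_B = (6.3 − 0.7)/15 = 0.373 mA, giving I_C = β·I_B = 29.9 mA.
But then V_CE = 11 − 29.9×0.56 = -5.73 V < V_CE(sat) = 0.2 V — impossible in the active region.
So the transistor is saturated. With V_CE = 0.2 V, I_C = (V_CC − 0.2)/R_C = 10.8/0.56 = 19.3 mA.
Check: β·I_B = 29.9 mA > I_C = 19.3 mA, confirming saturation.

saturation; I_C ≈ 19 mA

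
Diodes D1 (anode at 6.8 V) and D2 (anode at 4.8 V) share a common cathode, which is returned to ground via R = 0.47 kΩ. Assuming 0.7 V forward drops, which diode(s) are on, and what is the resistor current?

Assume both conduct. Then node N would need to be at both 6.8−0.7 = 6.1 V and 4.8−0.7 = 4.1 V, which is impossible.
Assume only D1 conducts: V_N = 6.8 − 0.7 = 6.1 V, so I_R = 6.1/0.47 = 13 mA.
Check D2: its anode-to-cathode voltage is 4.8 − 6.1 = -1.3 V < 0.7 V, so it is off. The assumption is consistent.

Only D1 conducts; I_R ≈ 13 mA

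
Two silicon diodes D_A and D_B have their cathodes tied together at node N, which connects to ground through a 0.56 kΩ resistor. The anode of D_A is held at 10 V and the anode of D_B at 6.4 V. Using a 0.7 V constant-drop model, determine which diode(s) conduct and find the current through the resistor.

Assume both conduct. Then node N would need to be at both 10−0.7 = 9.3 V and 6.4−0.7 = 5.7 V, which is impossible.
Assume only D_A conducts: V_N = 10 − 0.7 = 9.3 V, so I_R = 9.3/0.56 = 16.6 mA.
Check D_B: its anode-to-cathode voltage is 6.4 − 9.3 = -2.9 V < 0.7 V, so it is off. The assumption is consistent.

Only D_A conducts; I_R ≈ 17 mA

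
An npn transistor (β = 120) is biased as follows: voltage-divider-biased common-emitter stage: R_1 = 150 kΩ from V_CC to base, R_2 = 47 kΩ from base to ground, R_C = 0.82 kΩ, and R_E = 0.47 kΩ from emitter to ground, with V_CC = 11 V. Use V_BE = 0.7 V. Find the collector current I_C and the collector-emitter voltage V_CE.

Thevenize the base divider: V_Th = V_CC·R_2/(R_1+R_2) = 11×47/197 = 2.62 V, R_Th = R_1‖R_2 = 35.8 kΩ.
Base-emitter loop: V_Th = I_B·R_Th + V_BE + (β+1)I_B·R_E, so I_B = (2.62 − 0.7) / (35.8 + 121×0.47) = 0.0208 mA.
I_C = β·I_B = 120×0.0208 = 2.49 mA, and I_E = (β+1)I_B = 2.51 mA.
V_CE = V_CC − I_C·R_C − I_E·R_E = 11 − 2.49×0.82 − 2.51×0.47 = 7.78 V.
V_CE = 7.78 V > 0.2 V confirms active-region operation.

I_C ≈ 2.5 mA, V_CE ≈ 7.8 V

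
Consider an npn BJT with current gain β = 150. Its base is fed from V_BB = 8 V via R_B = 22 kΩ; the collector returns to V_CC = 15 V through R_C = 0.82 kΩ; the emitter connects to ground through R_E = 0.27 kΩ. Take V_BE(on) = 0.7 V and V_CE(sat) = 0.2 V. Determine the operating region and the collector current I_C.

Assume active: I_B = (8 − 0.7)/(22 + 151×0.27) = 0.116 mA, I_C = β·I_B = 17.4 mA.
Then V_CE = 15 − 17.4×0.82 − 17.6×0.27 = -4.05 V < 0.2 V — the active assumption fails.
Re-solve with V_CE = 0.2 V. KCL at the emitter: V_E/R_E = (V_BB−0.7−V_E)/R_B + (V_CC−0.2−V_E)/R_C, giving V_E = 3.7 V.
I_C = (V_CC − 0.2 − V_E)/R_C = (14.8 − 3.7)/0.82 = 13.5 mA.
Check: I_B = (7.3 − 3.7)/22 = 0.164 mA, and β·I_B = 24.6 mA > I_C, confirming saturation.

saturation; I_C ≈ 14 mA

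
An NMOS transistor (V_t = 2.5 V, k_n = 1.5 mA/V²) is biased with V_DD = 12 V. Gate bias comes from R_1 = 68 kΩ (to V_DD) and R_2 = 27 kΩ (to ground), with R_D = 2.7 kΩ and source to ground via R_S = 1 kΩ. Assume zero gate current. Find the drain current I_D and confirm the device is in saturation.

V_G = V_DD·R_2/(R_1+R_2) = 12×27/95 = 3.41 V.
Assume saturation: I_D = (k_n/2)(V_GS − V_t)² with V_GS = V_G − I_D·R_S = 3.41 − 1·I_D.
Substituting gives 0.75·I_D² − 2.37·I_D + 0.622 = 0, with roots I_D = 0.289 or 2.87 mA.
The root I_D = 2.87 mA gives V_GS = 0.546 V ≤ V_t, so take I_D = 0.289 mA.
Then V_GS = 3.12 V and V_DS = V_DD − I_D(R_D+R_S) = 12 − 0.289×3.7 = 10.9 V.
Saturation requires V_DS ≥ V_GS − V_t = 0.621 V; 10.9 ≥ 0.621 ✓.

I_D ≈ 0.29 mA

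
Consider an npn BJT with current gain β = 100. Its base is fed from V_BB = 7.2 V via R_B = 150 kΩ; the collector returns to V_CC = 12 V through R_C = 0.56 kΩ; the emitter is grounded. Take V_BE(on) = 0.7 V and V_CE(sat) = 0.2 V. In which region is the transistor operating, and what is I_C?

active; I_C ≈ 4.3 mA

Assume active. Base-emitter loop: I_B = (V_BB − V_BE)/R_B = (7.2 − 0.7)/150 = 0.0433 mA.
I_C = β·I_B = 100×0.0433 = 4.33 mA.
V_CE = V_CC − I_C·R_C = 12 − 4.33×0.56 = 9.57 V > V_CE(sat), so the active-region assumption holds.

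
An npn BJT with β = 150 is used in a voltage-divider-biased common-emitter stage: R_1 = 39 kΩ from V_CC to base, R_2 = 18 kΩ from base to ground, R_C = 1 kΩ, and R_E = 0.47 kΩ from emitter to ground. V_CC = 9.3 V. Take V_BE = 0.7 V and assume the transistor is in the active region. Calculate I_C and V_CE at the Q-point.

Thevenize the base divider: V_Th = V_CC·R_2/(R_1+R_2) = 9.3×18/57 = 2.94 V, R_Th = R_1‖R_2 = 12.3 kΩ.
Base-emitter loop: V_Th = I_B·R_Th + V_BE + (β+1)I_B·R_E, so I_B = (2.94 − 0.7) / (12.3 + 151×0.47) = 0.0269 mA.
I_C = β·I_B = 150×0.0269 = 4.03 mA, and I_E = (β+1)I_B = 4.06 mA.
V_CE = V_CC − I_C·R_C − I_E·R_E = 9.3 − 4.03×1 − 4.06×0.47 = 3.37 V.
V_CE = 3.37 V > 0.2 V confirms active-region operation.

I_C ≈ 4 mA, V_CE ≈ 3.4 V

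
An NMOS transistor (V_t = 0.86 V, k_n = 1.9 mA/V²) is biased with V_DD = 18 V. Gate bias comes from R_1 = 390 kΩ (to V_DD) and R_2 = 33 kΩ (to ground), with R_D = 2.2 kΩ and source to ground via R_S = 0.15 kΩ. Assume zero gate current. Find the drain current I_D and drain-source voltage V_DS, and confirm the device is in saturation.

V_G = V_DD·R_2/(R_1+R_2) = 18×33/423 = 1.4 V.
Assume saturation: I_D = (k_n/2)(V_GS − V_t)² with V_GS = V_G − I_D·R_S = 1.4 − 0.15·I_D.
Substituting gives 0.0214·I_D² − 1.16·I_D + 0.281 = 0, with roots I_D = 0.245 or 53.8 mA.
The root I_D = 53.8 mA gives V_GS = -6.67 V ≤ V_t, so take I_D = 0.245 mA.
Then V_GS = 1.37 V and V_DS = V_DD − I_D(R_D+R_S) = 18 − 0.245×2.35 = 17.4 V.
Saturation requires V_DS ≥ V_GS − V_t = 0.508 V; 17.4 ≥ 0.508 ✓.

I_D ≈ 0.24 mA, V_DS ≈ 17 V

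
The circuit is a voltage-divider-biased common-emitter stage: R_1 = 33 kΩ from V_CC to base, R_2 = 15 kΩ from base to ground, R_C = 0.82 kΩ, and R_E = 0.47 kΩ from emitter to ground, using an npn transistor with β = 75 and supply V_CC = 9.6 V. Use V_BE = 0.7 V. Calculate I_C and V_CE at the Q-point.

I_C ≈ 3.7 mA, V_CE ≈ 4.7 V

Thevenize the base divider: V_Th = V_CC·R_2/(R_1+R_2) = 9.6×15/48 = 3 V, R_Th = R_1‖R_2 = 10.3 kΩ.
Base-emitter loop: V_Th = I_B·R_Th + V_BE + (β+1)I_B·R_E, so I_B = (3 − 0.7) / (10.3 + 76×0.47) = 0.05 mA.
I_C = β·I_B = 75×0.05 = 3.75 mA, and I_E = (β+1)I_B = 3.8 mA.
V_CE = V_CC − I_C·R_C − I_E·R_E = 9.6 − 3.75×0.82 − 3.8×0.47 = 4.74 V.
V_CE = 4.74 V > 0.2 V confirms active-region operation.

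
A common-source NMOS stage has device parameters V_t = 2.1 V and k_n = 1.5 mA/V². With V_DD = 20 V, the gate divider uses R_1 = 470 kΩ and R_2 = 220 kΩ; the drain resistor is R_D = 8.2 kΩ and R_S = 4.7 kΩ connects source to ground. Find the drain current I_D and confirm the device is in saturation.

I_D ≈ 0.7 mA

V_G = V_DD·R_2/(R_1+R_2) = 20×220/690 = 6.38 V.
Assume saturation: I_D = (k_n/2)(V_GS − V_t)² with V_GS = V_G − I_D·R_S = 6.38 − 4.7·I_D.
Substituting gives 16.6·I_D² − 31.2·I_D + 13.7 = 0, with roots I_D = 0.704 or 1.18 mA.
The root I_D = 1.18 mA gives V_GS = 0.848 V ≤ V_t, so take I_D = 0.704 mA.
Then V_GS = 3.07 V and V_DS = V_DD − I_D(R_D+R_S) = 20 − 0.704×12.9 = 10.9 V.
Saturation requires V_DS ≥ V_GS − V_t = 0.969 V; 10.9 ≥ 0.969 ✓.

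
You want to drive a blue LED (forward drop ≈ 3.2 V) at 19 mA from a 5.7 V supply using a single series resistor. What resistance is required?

The resistor drops V_S − V_D = 5.7 − 3.2 = 2.5 V at 19 mA.
R = 2.5 V / 19 mA = 0.132 kΩ.

R ≈ 0.13 kΩ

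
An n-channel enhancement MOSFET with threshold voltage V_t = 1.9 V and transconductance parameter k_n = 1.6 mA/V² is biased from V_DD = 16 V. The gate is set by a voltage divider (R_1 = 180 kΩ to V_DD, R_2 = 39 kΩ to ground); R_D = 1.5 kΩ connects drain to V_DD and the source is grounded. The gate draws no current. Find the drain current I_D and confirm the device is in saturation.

V_G = V_DD·R_2/(R_1+R_2) = 16×39/219 = 2.85 V. With the source grounded, V_GS = V_G = 2.85 V.
Assume saturation: I_D = (k_n/2)(V_GS − V_t)² = (1.6/2)×(2.85 − 1.9)² = 0.8×0.949² = 0.721 mA.
V_DS = V_DD − I_D·R_D = 16 − 0.721×1.5 = 14.9 V.
Saturation requires V_DS ≥ V_GS − V_t = 0.949 V; 14.9 ≥ 0.949 ✓.

I_D ≈ 0.72 mA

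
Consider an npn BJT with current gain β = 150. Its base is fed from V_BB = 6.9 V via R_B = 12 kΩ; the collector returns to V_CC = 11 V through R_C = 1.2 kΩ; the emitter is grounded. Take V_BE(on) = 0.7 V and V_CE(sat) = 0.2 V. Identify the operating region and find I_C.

Assume active: I_B = (6.9 − 0.7)/12 = 0.517 mA, giving I_C = β·I_B = 77.5 mA.
But then V_CE = 11 − 77.5×1.2 = -82 V < V_CE(sat) = 0.2 V — impossible in the active region.
So the transistor is saturated. With V_CE = 0.2 V, I_C = (V_CC − 0.2)/R_C = 10.8/1.2 = 9 mA.
Check: β·I_B = 77.5 mA > I_C = 9 mA, confirming saturation.

saturation; I_C ≈ 9 mA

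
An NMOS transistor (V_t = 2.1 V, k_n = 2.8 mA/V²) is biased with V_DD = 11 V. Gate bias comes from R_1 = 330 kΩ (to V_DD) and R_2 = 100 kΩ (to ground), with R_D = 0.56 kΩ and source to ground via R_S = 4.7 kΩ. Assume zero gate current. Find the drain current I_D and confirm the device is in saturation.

I_D ≈ 0.055 mA

V_G = V_DD·R_2/(R_1+R_2) = 11×100/430 = 2.56 V.
Assume saturation: I_D = (k_n/2)(V_GS − V_t)² with V_GS = V_G − I_D·R_S = 2.56 − 4.7·I_D.
Substituting gives 30.9·I_D² − 7.03·I_D + 0.294 = 0, with roots I_D = 0.0552 or 0.172 mA.
The root I_D = 0.172 mA gives V_GS = 1.75 V ≤ V_t, so take I_D = 0.0552 mA.
Then V_GS = 2.3 V and V_DS = V_DD − I_D(R_D+R_S) = 11 − 0.0552×5.26 = 10.7 V.
Saturation requires V_DS ≥ V_GS − V_t = 0.199 V; 10.7 ≥ 0.199 ✓.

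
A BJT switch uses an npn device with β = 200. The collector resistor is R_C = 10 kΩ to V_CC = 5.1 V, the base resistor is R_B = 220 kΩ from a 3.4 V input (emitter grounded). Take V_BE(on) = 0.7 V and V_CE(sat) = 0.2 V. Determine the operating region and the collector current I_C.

saturation; I_C ≈ 0.49 mA

Assume active: I_B = (3.4 − 0.7)/220 = 0.0123 mA, giving I_C = β·I_B = 2.45 mA.
But then V_CE = 5.1 − 2.45×10 = -19.4 V < V_CE(sat) = 0.2 V — impossible in the active region.
So the transistor is saturated. With V_CE = 0.2 V, I_C = (V_CC − 0.2)/R_C = 4.9/10 = 0.49 mA.
Check: β·I_B = 2.45 mA > I_C = 0.49 mA, confirming saturation.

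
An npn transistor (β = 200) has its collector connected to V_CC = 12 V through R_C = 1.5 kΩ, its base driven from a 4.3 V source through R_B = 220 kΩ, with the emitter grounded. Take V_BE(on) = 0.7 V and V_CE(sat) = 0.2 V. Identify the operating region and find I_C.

active; I_C ≈ 3.3 mA

Assume active. Base-emitter loop: I_B = (V_BB − V_BE)/R_B = (4.3 − 0.7)/220 = 0.0164 mA.
I_C = β·I_B = 200×0.0164 = 3.27 mA.
V_CE = V_CC − I_C·R_C = 12 − 3.27×1.5 = 7.09 V > V_CE(sat), so the active-region assumption holds.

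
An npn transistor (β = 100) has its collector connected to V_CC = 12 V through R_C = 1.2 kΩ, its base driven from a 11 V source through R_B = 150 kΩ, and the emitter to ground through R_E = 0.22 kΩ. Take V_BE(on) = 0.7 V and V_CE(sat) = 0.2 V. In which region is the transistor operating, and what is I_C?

active; I_C ≈ 6 mA

Assume active. Base-emitter loop: I_B = (V_BB − V_BE)/(R_B + (β+1)R_E) = (11 − 0.7)/(150 + 101×0.22) = 0.0598 mA.
I_C = β·I_B = 100×0.0598 = 5.98 mA.
V_CE = V_CC − I_C·R_C − I_E·R_E = 12 − 5.98×1.2 − 6.04×0.22 = 3.49 V > V_CE(sat), so the active-region assumption holds.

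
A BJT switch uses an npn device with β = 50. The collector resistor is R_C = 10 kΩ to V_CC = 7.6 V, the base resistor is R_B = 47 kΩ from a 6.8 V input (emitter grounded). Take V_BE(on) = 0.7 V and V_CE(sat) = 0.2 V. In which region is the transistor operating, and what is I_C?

saturation; I_C ≈ 0.74 mA

Assume active: I_B = (6.8 − 0.7)/47 = 0.13 mA, giving I_C = β·I_B = 6.49 mA.
But then V_CE = 7.6 − 6.49×10 = -57.3 V < V_CE(sat) = 0.2 V — impossible in the active region.
So the transistor is saturated. With V_CE = 0.2 V, I_C = (V_CC − 0.2)/R_C = 7.4/10 = 0.74 mA.
Check: β·I_B = 6.49 mA > I_C = 0.74 mA, confirming saturation.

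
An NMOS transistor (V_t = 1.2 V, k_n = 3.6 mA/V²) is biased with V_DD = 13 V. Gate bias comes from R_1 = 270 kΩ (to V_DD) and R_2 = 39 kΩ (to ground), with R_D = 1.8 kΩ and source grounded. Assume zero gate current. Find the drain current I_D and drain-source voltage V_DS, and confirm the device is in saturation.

I_D ≈ 0.35 mA, V_DS ≈ 12 V

V_G = V_DD·R_2/(R_1+R_2) = 13×39/309 = 1.64 V. With the source grounded, V_GS = V_G = 1.64 V.
Assume saturation: I_D = (k_n/2)(V_GS − V_t)² = (3.6/2)×(1.64 − 1.2)² = 1.8×0.441² = 0.35 mA.
V_DS = V_DD − I_D·R_D = 13 − 0.35×1.8 = 12.4 V.
Saturation requires V_DS ≥ V_GS − V_t = 0.441 V; 12.4 ≥ 0.441 ✓.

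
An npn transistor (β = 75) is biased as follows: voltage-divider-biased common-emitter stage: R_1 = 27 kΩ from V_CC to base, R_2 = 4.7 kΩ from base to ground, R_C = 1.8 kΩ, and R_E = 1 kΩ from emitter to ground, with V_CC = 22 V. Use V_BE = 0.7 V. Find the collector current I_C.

Thevenize the base divider: V_Th = V_CC·R_2/(R_1+R_2) = 22×4.7/31.7 = 3.26 V, R_Th = R_1‖R_2 = 4 kΩ.
Base-emitter loop: V_Th = I_B·R_Th + V_BE + (β+1)I_B·R_E, so I_B = (3.26 − 0.7) / (4 + 76×1) = 0.032 mA.
I_C = β·I_B = 75×0.032 = 2.4 mA, and I_E = (β+1)I_B = 2.43 mA.
V_CE = V_CC − I_C·R_C − I_E·R_E = 22 − 2.4×1.8 − 2.43×1 = 15.2 V.
V_CE = 15.2 V > 0.2 V confirms active-region operation.

I_C ≈ 2.4 mA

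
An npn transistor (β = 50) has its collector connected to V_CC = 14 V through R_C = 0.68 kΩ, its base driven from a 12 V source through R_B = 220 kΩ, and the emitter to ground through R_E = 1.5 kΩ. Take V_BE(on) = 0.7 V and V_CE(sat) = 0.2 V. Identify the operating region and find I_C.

Assume active. Base-emitter loop: I_B = (V_BB − V_BE)/(R_B + (β+1)R_E) = (12 − 0.7)/(220 + 51×1.5) = 0.0381 mA.
I_C = β·I_B = 50×0.0381 = 1.91 mA.
V_CE = V_CC − I_C·R_C − I_E·R_E = 14 − 1.91×0.68 − 1.94×1.5 = 9.79 V > V_CE(sat), so the active-region assumption holds.

active; I_C ≈ 1.9 mA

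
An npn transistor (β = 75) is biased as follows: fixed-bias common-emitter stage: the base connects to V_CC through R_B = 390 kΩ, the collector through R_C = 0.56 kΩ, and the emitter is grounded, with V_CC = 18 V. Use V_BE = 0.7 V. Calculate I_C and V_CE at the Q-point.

Base loop: V_CC = I_B·R_B + V_BE, so I_B = (18 − 0.7)/390 kΩ = 0.0444 mA.
In the active region I_C = β·I_B = 75 × 0.0444 = 3.33 mA.
Collector loop: V_CE = V_CC − I_C·R_C = 18 − 3.33×0.56 = 16.1 V.
Since V_CE = 16.1 V > V_CE(sat) ≈ 0.2 V, the transistor is in the active region as assumed.

I_C ≈ 3.3 mA, V_CE ≈ 16 V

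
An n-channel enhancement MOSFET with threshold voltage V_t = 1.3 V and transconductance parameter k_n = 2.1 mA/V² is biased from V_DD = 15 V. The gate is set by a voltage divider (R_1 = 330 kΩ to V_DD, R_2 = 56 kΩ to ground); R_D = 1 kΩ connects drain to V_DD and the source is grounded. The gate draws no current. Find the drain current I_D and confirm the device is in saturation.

V_G = V_DD·R_2/(R_1+R_2) = 15×56/386 = 2.18 V. With the source grounded, V_GS = V_G = 2.18 V.
Assume saturation: I_D = (k_n/2)(V_GS − V_t)² = (2.1/2)×(2.18 − 1.3)² = 1.05×0.876² = 0.806 mA.
V_DS = V_DD − I_D·R_D = 15 − 0.806×1 = 14.2 V.
Saturation requires V_DS ≥ V_GS − V_t = 0.876 V; 14.2 ≥ 0.876 ✓.

I_D ≈ 0.81 mA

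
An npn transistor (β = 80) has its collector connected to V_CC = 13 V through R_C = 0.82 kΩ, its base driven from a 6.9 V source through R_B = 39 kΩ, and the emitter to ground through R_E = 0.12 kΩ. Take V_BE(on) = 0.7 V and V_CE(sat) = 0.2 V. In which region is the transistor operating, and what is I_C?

Assume active. Base-emitter loop: I_B = (V_BB − V_BE)/(R_B + (β+1)R_E) = (6.9 − 0.7)/(39 + 81×0.12) = 0.127 mA.
I_C = β·I_B = 80×0.127 = 10.2 mA.
V_CE = V_CC − I_C·R_C − I_E·R_E = 13 − 10.2×0.82 − 10.3×0.12 = 3.41 V > V_CE(sat), so the active-region assumption holds.

active; I_C ≈ 10 mA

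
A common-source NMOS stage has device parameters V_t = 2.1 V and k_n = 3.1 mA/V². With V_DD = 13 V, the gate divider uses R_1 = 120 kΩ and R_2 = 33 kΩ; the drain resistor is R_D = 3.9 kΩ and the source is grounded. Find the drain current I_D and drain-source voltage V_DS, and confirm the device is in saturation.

V_G = V_DD·R_2/(R_1+R_2) = 13×33/153 = 2.8 V. With the source grounded, V_GS = V_G = 2.8 V.
Assume saturation: I_D = (k_n/2)(V_GS − V_t)² = (3.1/2)×(2.8 − 2.1)² = 1.55×0.704² = 0.768 mA.
V_DS = V_DD − I_D·R_D = 13 − 0.768×3.9 = 10 V.
Saturation requires V_DS ≥ V_GS − V_t = 0.704 V; 10 ≥ 0.704 ✓.

I_D ≈ 0.77 mA, V_DS ≈ 10 V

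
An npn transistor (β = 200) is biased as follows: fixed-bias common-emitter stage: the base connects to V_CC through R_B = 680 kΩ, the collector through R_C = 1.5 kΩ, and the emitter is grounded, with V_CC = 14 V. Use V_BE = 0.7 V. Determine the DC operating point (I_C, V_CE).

Base loop: V_CC = I_B·R_B + V_BE, so I_B = (14 − 0.7)/680 kΩ = 0.0196 mA.
In the active region I_C = β·I_B = 200 × 0.0196 = 3.91 mA.
Collector loop: V_CE = V_CC − I_C·R_C = 14 − 3.91×1.5 = 8.13 V.
Since V_CE = 8.13 V > V_CE(sat) ≈ 0.2 V, the transistor is in the active region as assumed.

I_C ≈ 3.9 mA, V_CE ≈ 8.1 V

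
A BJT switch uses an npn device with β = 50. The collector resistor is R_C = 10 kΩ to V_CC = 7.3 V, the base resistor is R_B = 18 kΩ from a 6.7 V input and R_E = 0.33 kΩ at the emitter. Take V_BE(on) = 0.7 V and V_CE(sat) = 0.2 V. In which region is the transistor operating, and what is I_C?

Assume active: I_B = (6.7 − 0.7)/(18 + 51×0.33) = 0.172 mA, I_C = β·I_B = 8.61 mA.
Then V_CE = 7.3 − 8.61×10 − 8.79×0.33 = -81.7 V < 0.2 V — the active assumption fails.
Re-solve with V_CE = 0.2 V. KCL at the emitter: V_E/R_E = (V_BB−0.7−V_E)/R_B + (V_CC−0.2−V_E)/R_C, giving V_E = 0.327 V.
I_C = (V_CC − 0.2 − V_E)/R_C = (7.1 − 0.327)/10 = 0.677 mA.
Check: I_B = (6 − 0.327)/18 = 0.315 mA, and β·I_B = 15.8 mA > I_C, confirming saturation.

saturation; I_C ≈ 0.68 mA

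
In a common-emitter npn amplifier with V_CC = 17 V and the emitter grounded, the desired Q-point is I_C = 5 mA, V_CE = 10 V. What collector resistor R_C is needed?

Collector loop: V_CC = I_C·R_C + V_CE.
R_C = (V_CC − V_CE)/I_C = (17 − 10)/5 = 1.4 kΩ.

R_C ≈ 1.4 kΩ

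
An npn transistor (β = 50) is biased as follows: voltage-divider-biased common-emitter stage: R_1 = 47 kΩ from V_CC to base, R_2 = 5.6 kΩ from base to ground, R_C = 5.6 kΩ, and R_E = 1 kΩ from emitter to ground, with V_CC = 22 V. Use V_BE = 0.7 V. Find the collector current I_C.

Thevenize the base divider: V_Th = V_CC·R_2/(R_1+R_2) = 22×5.6/52.6 = 2.34 V, R_Th = R_1‖R_2 = 5 kΩ.
Base-emitter loop: V_Th = I_B·R_Th + V_BE + (β+1)I_B·R_E, so I_B = (2.34 − 0.7) / (5 + 51×1) = 0.0293 mA.
I_C = β·I_B = 50×0.0293 = 1.47 mA, and I_E = (β+1)I_B = 1.5 mA.
V_CE = V_CC − I_C·R_C − I_E·R_E = 22 − 1.47×5.6 − 1.5×1 = 12.3 V.
V_CE = 12.3 V > 0.2 V confirms active-region operation.

I_C ≈ 1.5 mA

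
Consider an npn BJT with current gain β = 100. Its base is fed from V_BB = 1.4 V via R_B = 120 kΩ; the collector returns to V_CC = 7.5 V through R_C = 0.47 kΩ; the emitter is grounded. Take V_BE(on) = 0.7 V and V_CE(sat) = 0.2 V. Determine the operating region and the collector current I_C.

Assume active. Base-emitter loop: I_B = (V_BB − V_BE)/R_B = (1.4 − 0.7)/120 = 0.00583 mA.
I_C = β·I_B = 100×0.00583 = 0.583 mA.
V_CE = V_CC − I_C·R_C = 7.5 − 0.583×0.47 = 7.23 V > V_CE(sat), so the active-region assumption holds.

active; I_C ≈ 0.58 mA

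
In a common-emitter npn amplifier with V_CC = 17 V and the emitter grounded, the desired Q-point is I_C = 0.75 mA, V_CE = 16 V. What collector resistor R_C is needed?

R_C ≈ 1.3 kΩ

Collector loop: V_CC = I_C·R_C + V_CE.
R_C = (V_CC − V_CE)/I_C = (17 − 16)/0.75 = 1.33 kΩ.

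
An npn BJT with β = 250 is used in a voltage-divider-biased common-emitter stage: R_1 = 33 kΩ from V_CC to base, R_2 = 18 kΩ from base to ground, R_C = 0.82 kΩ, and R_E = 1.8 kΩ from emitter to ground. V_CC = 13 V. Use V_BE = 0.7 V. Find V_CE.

V_CE ≈ 7.5 V

Thevenize the base divider: V_Th = V_CC·R_2/(R_1+R_2) = 13×18/51 = 4.59 V, R_Th = R_1‖R_2 = 11.6 kΩ.
Base-emitter loop: V_Th = I_B·R_Th + V_BE + (β+1)I_B·R_E, so I_B = (4.59 − 0.7) / (11.6 + 251×1.8) = 0.00839 mA.
I_C = β·I_B = 250×0.00839 = 2.1 mA, and I_E = (β+1)I_B = 2.11 mA.
V_CE = V_CC − I_C·R_C − I_E·R_E = 13 − 2.1×0.82 − 2.11×1.8 = 7.49 V.
V_CE = 7.49 V > 0.2 V confirms active-region operation.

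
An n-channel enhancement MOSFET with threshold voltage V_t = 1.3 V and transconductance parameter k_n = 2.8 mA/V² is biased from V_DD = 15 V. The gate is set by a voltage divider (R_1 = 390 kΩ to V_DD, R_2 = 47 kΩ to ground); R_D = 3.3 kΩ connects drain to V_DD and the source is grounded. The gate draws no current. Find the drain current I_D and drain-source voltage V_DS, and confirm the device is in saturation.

V_G = V_DD·R_2/(R_1+R_2) = 15×47/437 = 1.61 V. With the source grounded, V_GS = V_G = 1.61 V.
Assume saturation: I_D = (k_n/2)(V_GS − V_t)² = (2.8/2)×(1.61 − 1.3)² = 1.4×0.313² = 0.137 mA.
V_DS = V_DD − I_D·R_D = 15 − 0.137×3.3 = 14.5 V.
Saturation requires V_DS ≥ V_GS − V_t = 0.313 V; 14.5 ≥ 0.313 ✓.

I_D ≈ 0.14 mA, V_DS ≈ 15 V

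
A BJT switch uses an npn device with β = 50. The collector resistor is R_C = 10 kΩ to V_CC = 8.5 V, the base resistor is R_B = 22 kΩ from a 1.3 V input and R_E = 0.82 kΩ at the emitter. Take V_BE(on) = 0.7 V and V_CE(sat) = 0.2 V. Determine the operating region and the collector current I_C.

active; I_C ≈ 0.47 mA

Assume active. Base-emitter loop: I_B = (V_BB − V_BE)/(R_B + (β+1)R_E) = (1.3 − 0.7)/(22 + 51×0.82) = 0.0094 mA.
I_C = β·I_B = 50×0.0094 = 0.47 mA.
V_CE = V_CC − I_C·R_C − I_E·R_E = 8.5 − 0.47×10 − 0.479×0.82 = 3.41 V > V_CE(sat), so the active-region assumption holds.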